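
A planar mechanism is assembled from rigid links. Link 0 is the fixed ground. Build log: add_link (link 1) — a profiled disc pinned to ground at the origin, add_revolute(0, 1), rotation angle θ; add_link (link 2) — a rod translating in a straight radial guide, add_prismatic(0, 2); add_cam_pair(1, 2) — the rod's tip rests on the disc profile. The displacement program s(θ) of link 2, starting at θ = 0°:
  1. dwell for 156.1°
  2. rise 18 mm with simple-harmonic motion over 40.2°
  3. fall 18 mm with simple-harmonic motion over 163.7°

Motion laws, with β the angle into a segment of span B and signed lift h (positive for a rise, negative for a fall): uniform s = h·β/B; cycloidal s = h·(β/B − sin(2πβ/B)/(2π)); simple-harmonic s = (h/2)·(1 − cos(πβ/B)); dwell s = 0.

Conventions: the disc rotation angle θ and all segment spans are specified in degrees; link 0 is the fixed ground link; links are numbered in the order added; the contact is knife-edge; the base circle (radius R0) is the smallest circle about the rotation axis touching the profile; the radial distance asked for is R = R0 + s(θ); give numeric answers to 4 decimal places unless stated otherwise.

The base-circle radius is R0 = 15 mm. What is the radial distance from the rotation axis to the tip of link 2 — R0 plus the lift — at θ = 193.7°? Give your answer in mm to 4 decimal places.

seg 1 [0°–156.1°] dwell: s stays 0.0000
seg 2 [156.1°–196.3°] simple-harmonic, h=18: θ=193.7° here. β=37.6, B=40.2. 18/2·(1 − cos(π·0.9353)) = 17.8149 → s = 17.8149
R = R0 + s = 15 + 17.8149 = 32.8149

32.8149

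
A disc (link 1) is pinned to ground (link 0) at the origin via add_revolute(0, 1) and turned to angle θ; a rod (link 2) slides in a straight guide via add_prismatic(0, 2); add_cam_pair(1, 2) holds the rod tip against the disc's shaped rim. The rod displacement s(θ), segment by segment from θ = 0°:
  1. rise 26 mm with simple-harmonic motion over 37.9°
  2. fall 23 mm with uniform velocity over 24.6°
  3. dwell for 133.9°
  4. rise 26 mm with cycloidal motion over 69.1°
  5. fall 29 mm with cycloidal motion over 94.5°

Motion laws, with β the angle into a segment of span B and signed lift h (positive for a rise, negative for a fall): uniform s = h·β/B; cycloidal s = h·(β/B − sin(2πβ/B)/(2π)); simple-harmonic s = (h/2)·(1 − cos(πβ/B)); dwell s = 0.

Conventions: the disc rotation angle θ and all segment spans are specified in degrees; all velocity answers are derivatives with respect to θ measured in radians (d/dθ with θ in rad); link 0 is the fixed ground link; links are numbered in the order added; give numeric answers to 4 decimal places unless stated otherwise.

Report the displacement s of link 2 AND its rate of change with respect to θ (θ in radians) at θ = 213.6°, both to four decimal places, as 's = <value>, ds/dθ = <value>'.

segment 1 (0° to 37.9°, simple-harmonic, h = 26) is passed completely: s = 0.0000 + (26) = 26.0000
segment 2 (37.9° to 62.5°, uniform, h = -23) is passed completely: s = 26.0000 + (-23) = 3.0000
segment 3 (62.5° to 196.4°, dwell): s unchanged at 3.0000
θ = 213.6° falls in segment 4 (196.4° to 265.5°, cycloidal, h = 26): β = 213.6 − 196.4 = 17.2°, B = 69.1°; Δs = 26·(0.2489 − sin(2π·0.2489)/(2π)) = 2.3338; s = 3.0000 + 2.3338 = 5.3338
velocity in seg [196.4°–265.5°] (cycloidal), θ in radians: β = 17.2° = 0.3002 rad, B = 69.1° = 1.2060 rad; ds/dθ = (h/B)(1 − cos(2πβ/B)) = (26/1.2060)(1 − cos(2π·0.2489)) = 21.411449 mm/rad

s = 5.3338, ds/dθ = 21.4114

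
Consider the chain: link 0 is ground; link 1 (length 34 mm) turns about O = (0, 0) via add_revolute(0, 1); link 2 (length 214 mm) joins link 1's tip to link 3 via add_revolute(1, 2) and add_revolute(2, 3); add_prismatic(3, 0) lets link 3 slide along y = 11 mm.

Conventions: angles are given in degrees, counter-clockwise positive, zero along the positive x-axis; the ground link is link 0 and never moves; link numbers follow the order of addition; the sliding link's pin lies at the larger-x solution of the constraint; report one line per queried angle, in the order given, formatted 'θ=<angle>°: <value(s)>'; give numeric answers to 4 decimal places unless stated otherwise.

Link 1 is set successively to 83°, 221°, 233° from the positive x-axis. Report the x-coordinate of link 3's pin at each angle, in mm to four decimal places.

geometry: r = 34 mm, L = 214 mm, e = 11 mm
θ=83°: crank pin P = (r cos θ, r sin θ) = (4.143558, 33.746569)
θ=83°: h = r sin θ − e = 33.746569 − 11 = 22.746569
θ=83°: x = r cos θ + √(L² − h²) = 4.143558 + 212.787673 = 216.931230
θ=221°: crank pin P = (r cos θ, r sin θ) = (-25.660126, -22.306007)
θ=221°: h = r sin θ − e = -22.306007 − 11 = -33.306007
θ=221°: x = r cos θ + √(L² − h²) = -25.660126 + 211.392313 = 185.732187
θ=233°: crank pin P = (r cos θ, r sin θ) = (-20.461711, -27.153607)
θ=233°: h = r sin θ − e = -27.153607 − 11 = -38.153607
θ=233°: x = r cos θ + √(L² − h²) = -20.461711 + 210.571371 = 190.109660

θ=83°: 216.9312
θ=221°: 185.7322
θ=233°: 190.1097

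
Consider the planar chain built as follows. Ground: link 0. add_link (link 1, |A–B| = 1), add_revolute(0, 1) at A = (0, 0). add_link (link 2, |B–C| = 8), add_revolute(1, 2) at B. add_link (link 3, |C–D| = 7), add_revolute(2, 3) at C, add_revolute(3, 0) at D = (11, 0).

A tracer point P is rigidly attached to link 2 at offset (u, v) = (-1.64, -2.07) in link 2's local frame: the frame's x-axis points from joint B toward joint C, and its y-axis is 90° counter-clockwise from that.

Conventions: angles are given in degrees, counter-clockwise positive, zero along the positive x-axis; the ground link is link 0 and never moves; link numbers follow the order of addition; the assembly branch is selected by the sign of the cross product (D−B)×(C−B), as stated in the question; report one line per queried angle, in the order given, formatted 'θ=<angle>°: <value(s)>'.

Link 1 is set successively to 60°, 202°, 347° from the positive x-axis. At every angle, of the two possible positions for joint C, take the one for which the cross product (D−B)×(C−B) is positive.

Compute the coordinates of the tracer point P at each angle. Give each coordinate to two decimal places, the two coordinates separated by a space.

A=(0,0), D=(11.00,0)
θ=60°: B = A + 1.00·(cos60°, sin60°) = (0.5000, 0.8660)
θ=60°: |BD| = 10.5357
θ=60°: circle(B,8.00) ∩ circle(D,7.00): a=5.9797, h=5.3144
θ=60°:   candidates: C₊=(6.8963,5.6710) cross=55.991; C₋=(6.0226,-4.9220) cross=-55.991
θ=60°:   branch + wants cross > 0 → take C=(6.8963,5.6710) (cross=55.991)
θ=60°: ex = (C−B)/|BC| = (0.7995,0.6006); ey = (-0.6006,0.7995)
θ=60°: P = B + -1.64·ex + -2.07·ey = (0.4320,-1.7740)
θ=202°: B = A + 1.00·(cos202°, sin202°) = (-0.9272, -0.3746)
θ=202°: |BD| = 11.9331
θ=202°: circle(B,8.00) ∩ circle(D,7.00): a=6.5950, h=4.5283
θ=202°:   candidates: C₊=(5.5225,4.3585) cross=54.036; C₋=(5.8068,-4.6936) cross=-54.036
θ=202°:   branch + wants cross > 0 → take C=(5.5225,4.3585) (cross=54.036)
θ=202°: ex = (C−B)/|BC| = (0.8062,0.5916); ey = (-0.5916,0.8062)
θ=202°: P = B + -1.64·ex + -2.07·ey = (-1.0247,-3.0137)
θ=347°: B = A + 1.00·(cos347°, sin347°) = (0.9744, -0.2250)
θ=347°: |BD| = 10.0282
θ=347°: circle(B,8.00) ∩ circle(D,7.00): a=5.7620, h=5.5497
θ=347°:   candidates: C₊=(6.6104,5.4527) cross=55.654; C₋=(6.8594,-5.6440) cross=-55.654
θ=347°:   branch + wants cross > 0 → take C=(6.6104,5.4527) (cross=55.654)
θ=347°: ex = (C−B)/|BC| = (0.7045,0.7097); ey = (-0.7097,0.7045)
θ=347°: P = B + -1.64·ex + -2.07·ey = (1.2881,-2.8472)

θ=60°: 0.43 -1.77
θ=202°: -1.02 -3.01
θ=347°: 1.29 -2.85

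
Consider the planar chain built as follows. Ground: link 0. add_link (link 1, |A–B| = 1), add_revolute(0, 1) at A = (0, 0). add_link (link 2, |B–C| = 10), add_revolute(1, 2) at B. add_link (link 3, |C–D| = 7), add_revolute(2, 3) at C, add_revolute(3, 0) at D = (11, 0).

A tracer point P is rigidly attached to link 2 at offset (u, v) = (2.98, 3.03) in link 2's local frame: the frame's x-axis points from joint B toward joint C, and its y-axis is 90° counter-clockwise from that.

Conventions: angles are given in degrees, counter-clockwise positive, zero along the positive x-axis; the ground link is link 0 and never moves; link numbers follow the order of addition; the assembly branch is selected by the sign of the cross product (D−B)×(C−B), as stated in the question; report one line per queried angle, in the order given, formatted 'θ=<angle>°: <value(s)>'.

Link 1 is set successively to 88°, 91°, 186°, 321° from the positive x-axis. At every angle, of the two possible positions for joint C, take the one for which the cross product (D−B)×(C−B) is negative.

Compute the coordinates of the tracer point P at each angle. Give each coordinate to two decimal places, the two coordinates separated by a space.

A=(0,0), D=(11.00,0)
θ=88°: B = A + 1.00·(cos88°, sin88°) = (0.0349, 0.9994)
θ=88°: |BD| = 11.0105
θ=88°: circle(B,10.00) ∩ circle(D,7.00): a=7.8212, h=6.2312
θ=88°:   candidates: C₊=(8.3894,6.4950) cross=68.609; C₋=(7.2583,-5.9160) cross=-68.609
θ=88°:   branch - wants cross < 0 → take C=(7.2583,-5.9160) (cross=-68.609)
θ=88°: ex = (C−B)/|BC| = (0.7223,-0.6915); ey = (0.6915,0.7223)
θ=88°: P = B + 2.98·ex + 3.03·ey = (4.2828,1.1273)
θ=91°: B = A + 1.00·(cos91°, sin91°) = (-0.0175, 0.9998)
θ=91°: |BD| = 11.0627
θ=91°: circle(B,10.00) ∩ circle(D,7.00): a=7.8364, h=6.2122
θ=91°:   candidates: C₊=(8.3483,6.4783) cross=68.723; C₋=(7.2254,-5.8951) cross=-68.723
θ=91°:   branch - wants cross < 0 → take C=(7.2254,-5.8951) (cross=-68.723)
θ=91°: ex = (C−B)/|BC| = (0.7243,-0.6895); ey = (0.6895,0.7243)
θ=91°: P = B + 2.98·ex + 3.03·ey = (4.2301,1.1397)
θ=186°: B = A + 1.00·(cos186°, sin186°) = (-0.9945, -0.1045)
θ=186°: |BD| = 11.9950
θ=186°: circle(B,10.00) ∩ circle(D,7.00): a=8.1234, h=5.8319
θ=186°:   candidates: C₊=(7.0777,5.7979) cross=69.953; C₋=(7.1794,-5.8654) cross=-69.953
θ=186°:   branch - wants cross < 0 → take C=(7.1794,-5.8654) (cross=-69.953)
θ=186°: ex = (C−B)/|BC| = (0.8174,-0.5761); ey = (0.5761,0.8174)
θ=186°: P = B + 2.98·ex + 3.03·ey = (3.1868,0.6554)
θ=321°: B = A + 1.00·(cos321°, sin321°) = (0.7771, -0.6293)
θ=321°: |BD| = 10.2422
θ=321°: circle(B,10.00) ∩ circle(D,7.00): a=7.6108, h=6.4866
θ=321°:   candidates: C₊=(7.9750,6.3126) cross=66.437; C₋=(8.7721,-6.6360) cross=-66.437
θ=321°:   branch - wants cross < 0 → take C=(8.7721,-6.6360) (cross=-66.437)
θ=321°: ex = (C−B)/|BC| = (0.7995,-0.6007); ey = (0.6007,0.7995)
θ=321°: P = B + 2.98·ex + 3.03·ey = (4.9797,0.0032)

θ=88°: 4.28 1.13
θ=91°: 4.23 1.14
θ=186°: 3.19 0.66
θ=321°: 4.98 0.00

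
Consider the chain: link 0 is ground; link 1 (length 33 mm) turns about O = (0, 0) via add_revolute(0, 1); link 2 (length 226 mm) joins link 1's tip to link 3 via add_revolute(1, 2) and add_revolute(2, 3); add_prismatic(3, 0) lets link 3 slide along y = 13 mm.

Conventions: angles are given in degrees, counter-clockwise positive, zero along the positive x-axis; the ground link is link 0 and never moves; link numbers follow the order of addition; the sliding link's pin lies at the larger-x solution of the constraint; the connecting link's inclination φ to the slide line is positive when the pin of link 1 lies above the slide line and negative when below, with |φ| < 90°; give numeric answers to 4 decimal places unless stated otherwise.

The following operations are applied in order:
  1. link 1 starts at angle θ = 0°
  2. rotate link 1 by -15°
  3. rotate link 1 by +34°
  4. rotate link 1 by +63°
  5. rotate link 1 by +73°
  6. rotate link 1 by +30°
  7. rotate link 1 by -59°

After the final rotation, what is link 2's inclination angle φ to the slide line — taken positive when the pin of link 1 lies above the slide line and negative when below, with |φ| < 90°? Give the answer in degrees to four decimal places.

geometry: r = 33 mm, L = 226 mm, e = 13 mm; θ starts at 0°
rotate link 1 by -15°: θ ← 0° -15° = -15°
rotate link 1 by +34°: θ ← -15° +34° = 19°
rotate link 1 by +63°: θ ← 19° +63° = 82°
rotate link 1 by +73°: θ ← 82° +73° = 155°
rotate link 1 by +30°: θ ← 155° +30° = 185°
rotate link 1 by -59°: θ ← 185° -59° = 126°
h = r sin θ − e = 26.697561 − 13 = 13.697561
sin φ = h / L = 13.697561 / 226 = 0.06060868
φ = arcsin(0.06060868) = 3.474751°

3.4748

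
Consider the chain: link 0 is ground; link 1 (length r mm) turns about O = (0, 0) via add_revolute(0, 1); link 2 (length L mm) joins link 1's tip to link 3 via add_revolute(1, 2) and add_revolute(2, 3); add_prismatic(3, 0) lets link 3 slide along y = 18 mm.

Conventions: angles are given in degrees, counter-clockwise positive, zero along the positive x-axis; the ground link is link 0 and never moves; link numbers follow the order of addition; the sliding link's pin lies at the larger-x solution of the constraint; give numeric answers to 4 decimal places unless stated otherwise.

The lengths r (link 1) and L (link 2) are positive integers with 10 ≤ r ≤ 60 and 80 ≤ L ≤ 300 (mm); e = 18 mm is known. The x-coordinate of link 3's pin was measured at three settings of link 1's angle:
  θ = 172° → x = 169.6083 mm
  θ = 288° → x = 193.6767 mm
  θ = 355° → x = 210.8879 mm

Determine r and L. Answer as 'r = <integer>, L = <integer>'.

constraint per measurement: (x − r cos θ)² + (r sin θ − e)² = L²
subtracting the θ₁ and θ₂ equations cancels the r² and L² terms:
r = (x₁² − x₂²) / (2[(x₁cos θ₁ + e sin θ₁) − (x₂cos θ₂ + e sin θ₂)]) = 21.0000 → r = 21
L² = (x₁ − r cos θ₁)² + (r sin θ₁ − e)² = 36480.9833 → L = 191.0000 → L = 191
check at θ₃=355°: x = 210.8879 (printed 210.8879) ✓

r = 21, L = 191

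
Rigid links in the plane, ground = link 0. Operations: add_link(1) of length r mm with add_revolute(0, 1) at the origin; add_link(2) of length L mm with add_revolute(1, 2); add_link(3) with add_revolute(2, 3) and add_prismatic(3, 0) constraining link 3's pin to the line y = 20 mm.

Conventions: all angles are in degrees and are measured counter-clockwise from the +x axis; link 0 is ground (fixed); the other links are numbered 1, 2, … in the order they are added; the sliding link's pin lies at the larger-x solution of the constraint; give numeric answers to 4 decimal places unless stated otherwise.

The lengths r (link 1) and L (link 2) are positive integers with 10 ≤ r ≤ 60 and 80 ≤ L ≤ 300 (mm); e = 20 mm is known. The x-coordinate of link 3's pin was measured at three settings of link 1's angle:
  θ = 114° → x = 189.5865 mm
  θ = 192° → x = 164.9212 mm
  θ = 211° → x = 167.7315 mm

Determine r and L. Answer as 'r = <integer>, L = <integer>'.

constraint per measurement: (x − r cos θ)² + (r sin θ − e)² = L²
subtracting the θ₁ and θ₂ equations cancels the r² and L² terms:
r = (x₁² − x₂²) / (2[(x₁cos θ₁ + e sin θ₁) − (x₂cos θ₂ + e sin θ₂)]) = 41.0000 → r = 41
L² = (x₁ − r cos θ₁)² + (r sin θ₁ − e)² = 42848.9921 → L = 207.0000 → L = 207
check at θ₃=211°: x = 167.7315 (printed 167.7315) ✓

r = 41, L = 207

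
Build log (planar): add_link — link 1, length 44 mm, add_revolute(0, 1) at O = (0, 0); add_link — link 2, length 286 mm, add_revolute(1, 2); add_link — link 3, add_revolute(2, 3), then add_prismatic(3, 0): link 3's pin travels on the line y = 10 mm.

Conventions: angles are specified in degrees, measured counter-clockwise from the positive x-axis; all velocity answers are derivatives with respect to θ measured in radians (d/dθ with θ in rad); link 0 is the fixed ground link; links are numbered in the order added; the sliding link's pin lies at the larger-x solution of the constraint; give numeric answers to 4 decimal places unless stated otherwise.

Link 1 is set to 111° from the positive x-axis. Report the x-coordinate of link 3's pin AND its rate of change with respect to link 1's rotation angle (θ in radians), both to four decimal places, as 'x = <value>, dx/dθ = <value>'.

geometry: r = 44 mm, L = 286 mm, e = 10 mm
crank pin P = (r cos θ, r sin θ) = (-15.768190, 41.077539)
h = r sin θ − e = 41.077539 − 10 = 31.077539
x = r cos θ + √(L² − h²) = -15.768190 + 284.306501 = 268.538311
dx/dθ = −r sin θ − h·r cos θ/√(L² − h²) (θ in radians; h = 31.077539) = -39.353918

x = 268.5383, dx/dθ = -39.3539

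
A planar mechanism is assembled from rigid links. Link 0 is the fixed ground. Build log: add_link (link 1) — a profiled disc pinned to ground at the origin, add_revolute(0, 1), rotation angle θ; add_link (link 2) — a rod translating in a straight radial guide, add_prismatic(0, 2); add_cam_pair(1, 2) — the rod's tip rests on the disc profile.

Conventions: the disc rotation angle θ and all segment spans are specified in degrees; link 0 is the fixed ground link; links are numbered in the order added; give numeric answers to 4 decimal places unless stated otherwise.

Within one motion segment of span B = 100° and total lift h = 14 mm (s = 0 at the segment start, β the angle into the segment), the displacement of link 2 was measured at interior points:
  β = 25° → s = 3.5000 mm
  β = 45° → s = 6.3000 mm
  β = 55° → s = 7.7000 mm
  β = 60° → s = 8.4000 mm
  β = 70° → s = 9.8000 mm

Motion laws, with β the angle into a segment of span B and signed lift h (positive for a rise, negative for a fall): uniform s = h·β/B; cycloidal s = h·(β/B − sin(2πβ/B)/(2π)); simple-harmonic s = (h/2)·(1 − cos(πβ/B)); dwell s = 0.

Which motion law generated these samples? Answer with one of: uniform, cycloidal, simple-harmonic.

candidates at β/B = r: uniform s = h·r (linear in β); cycloidal s = h·(r − sin(2πr)/(2π)); simple-harmonic s = (h/2)(1 − cos(πr))
β=25°: printed 3.5000 | uniform 3.5000, cycloidal 1.2718, simple-harmonic 2.0503
β=45°: printed 6.3000 | uniform 6.3000, cycloidal 5.6115, simple-harmonic 5.9050
β=55°: printed 7.7000 | uniform 7.7000, cycloidal 8.3885, simple-harmonic 8.0950
β=60°: printed 8.4000 | uniform 8.4000, cycloidal 9.7097, simple-harmonic 9.1631
β=70°: printed 9.8000 | uniform 9.8000, cycloidal 11.9191, simple-harmonic 11.1145
only one law matches every sample → uniform

uniform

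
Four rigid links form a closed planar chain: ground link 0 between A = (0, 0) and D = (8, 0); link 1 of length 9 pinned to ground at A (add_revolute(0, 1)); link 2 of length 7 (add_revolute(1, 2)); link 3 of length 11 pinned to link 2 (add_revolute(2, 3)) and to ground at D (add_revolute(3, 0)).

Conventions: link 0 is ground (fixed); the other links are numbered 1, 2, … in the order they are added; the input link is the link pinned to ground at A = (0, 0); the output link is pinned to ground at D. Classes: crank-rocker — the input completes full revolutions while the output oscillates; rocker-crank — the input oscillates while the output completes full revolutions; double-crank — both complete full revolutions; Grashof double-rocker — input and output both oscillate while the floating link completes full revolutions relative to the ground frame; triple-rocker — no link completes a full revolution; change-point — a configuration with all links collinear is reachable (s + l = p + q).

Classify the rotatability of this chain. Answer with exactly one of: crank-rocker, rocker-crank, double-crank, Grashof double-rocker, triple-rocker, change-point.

lengths: ground=8, input=9, coupler=7, output=11
sorted: s=7 (shortest), l=11 (longest), p+q=17
s + l = 18 vs p + q = 17
s + l > p + q → non-Grashof → no link fully rotates → triple-rocker

triple-rocker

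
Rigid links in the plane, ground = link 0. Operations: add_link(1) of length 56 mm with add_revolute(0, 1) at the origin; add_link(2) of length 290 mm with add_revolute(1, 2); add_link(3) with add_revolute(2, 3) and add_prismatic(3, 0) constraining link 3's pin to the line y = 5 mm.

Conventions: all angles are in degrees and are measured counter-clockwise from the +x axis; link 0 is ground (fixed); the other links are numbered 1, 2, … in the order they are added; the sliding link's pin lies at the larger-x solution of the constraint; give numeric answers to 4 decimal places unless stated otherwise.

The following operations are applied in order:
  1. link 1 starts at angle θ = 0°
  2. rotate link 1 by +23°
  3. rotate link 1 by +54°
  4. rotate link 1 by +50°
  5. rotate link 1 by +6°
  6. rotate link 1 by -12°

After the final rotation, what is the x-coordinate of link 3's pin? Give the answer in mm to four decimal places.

geometry: r = 56 mm, L = 290 mm, e = 5 mm; θ starts at 0°
rotate link 1 by +23°: θ ← 0° +23° = 23°
rotate link 1 by +54°: θ ← 23° +54° = 77°
rotate link 1 by +50°: θ ← 77° +50° = 127°
rotate link 1 by +6°: θ ← 127° +6° = 133°
rotate link 1 by -12°: θ ← 133° -12° = 121°
crank pin P = (r cos θ, r sin θ) = (-28.842132, 48.001369)
h = r sin θ − e = 48.001369 − 5 = 43.001369
x = r cos θ + √(L² − h²) = -28.842132 + 286.794146 = 257.952014

257.9520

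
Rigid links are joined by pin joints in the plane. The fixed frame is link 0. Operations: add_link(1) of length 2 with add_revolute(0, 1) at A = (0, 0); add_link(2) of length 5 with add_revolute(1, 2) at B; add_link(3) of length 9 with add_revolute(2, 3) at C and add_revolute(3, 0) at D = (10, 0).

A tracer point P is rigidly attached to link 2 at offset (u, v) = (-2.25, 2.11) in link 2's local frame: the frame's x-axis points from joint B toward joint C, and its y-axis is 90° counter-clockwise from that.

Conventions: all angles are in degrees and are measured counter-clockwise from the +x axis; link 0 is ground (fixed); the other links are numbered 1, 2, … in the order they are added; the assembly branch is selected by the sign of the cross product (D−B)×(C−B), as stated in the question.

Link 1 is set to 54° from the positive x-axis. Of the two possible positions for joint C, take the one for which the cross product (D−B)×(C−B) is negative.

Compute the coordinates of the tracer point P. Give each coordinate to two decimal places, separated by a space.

A=(0,0), D=(10.00,0)
B = A + 2.00·(cos54°, sin54°) = (1.1756, 1.6180)
|BD| = 8.9715
circle(B,5.00) ∩ circle(D,9.00): a=1.3648, h=4.8101
  candidates: C₊=(3.3855,6.1031) cross=43.154; C₋=(1.6505,-3.3594) cross=-43.154
  branch - wants cross < 0 → take C=(1.6505,-3.3594) (cross=-43.154)
ex = (C−B)/|BC| = (0.0950,-0.9955); ey = (0.9955,0.0950)
P = B + -2.25·ex + 2.11·ey = (3.0623,4.0583)

3.06 4.06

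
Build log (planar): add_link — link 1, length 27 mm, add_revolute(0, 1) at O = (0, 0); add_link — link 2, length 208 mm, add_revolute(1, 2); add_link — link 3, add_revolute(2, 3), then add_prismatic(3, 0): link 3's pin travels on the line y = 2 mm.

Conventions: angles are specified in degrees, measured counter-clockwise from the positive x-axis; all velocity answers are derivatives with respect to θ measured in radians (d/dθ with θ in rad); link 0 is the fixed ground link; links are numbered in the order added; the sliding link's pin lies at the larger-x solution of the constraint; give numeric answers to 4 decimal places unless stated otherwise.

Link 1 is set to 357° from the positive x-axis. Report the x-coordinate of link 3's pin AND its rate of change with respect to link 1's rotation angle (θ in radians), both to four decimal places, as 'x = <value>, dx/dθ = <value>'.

geometry: r = 27 mm, L = 208 mm, e = 2 mm
crank pin P = (r cos θ, r sin θ) = (26.962997, -1.413071)
h = r sin θ − e = -1.413071 − 2 = -3.413071
x = r cos θ + √(L² − h²) = 26.962997 + 207.971996 = 234.934993
dx/dθ = −r sin θ − h·r cos θ/√(L² − h²) (θ in radians; h = -3.413071) = 1.855566

x = 234.9350, dx/dθ = 1.8556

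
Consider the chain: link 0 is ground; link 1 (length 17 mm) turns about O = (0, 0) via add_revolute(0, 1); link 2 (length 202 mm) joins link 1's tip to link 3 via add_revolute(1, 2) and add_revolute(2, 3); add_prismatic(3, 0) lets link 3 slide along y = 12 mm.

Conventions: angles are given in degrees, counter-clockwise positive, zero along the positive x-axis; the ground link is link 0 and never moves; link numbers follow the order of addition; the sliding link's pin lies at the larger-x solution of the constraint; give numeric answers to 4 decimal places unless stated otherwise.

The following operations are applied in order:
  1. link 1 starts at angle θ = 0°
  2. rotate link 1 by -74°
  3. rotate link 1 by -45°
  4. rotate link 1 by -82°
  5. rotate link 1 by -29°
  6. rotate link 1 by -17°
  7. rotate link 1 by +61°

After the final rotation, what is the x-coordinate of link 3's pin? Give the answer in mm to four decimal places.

geometry: r = 17 mm, L = 202 mm, e = 12 mm; θ starts at 0°
rotate link 1 by -74°: θ ← 0° -74° = -74°
rotate link 1 by -45°: θ ← -74° -45° = -119°
rotate link 1 by -82°: θ ← -119° -82° = -201°
rotate link 1 by -29°: θ ← -201° -29° = -230°
rotate link 1 by -17°: θ ← -230° -17° = -247°
rotate link 1 by +61°: θ ← -247° +61° = -186°
crank pin P = (r cos θ, r sin θ) = (-16.906872, 1.776984)
h = r sin θ − e = 1.776984 − 12 = -10.223016
x = r cos θ + √(L² − h²) = -16.906872 + 201.741146 = 184.834274

184.8343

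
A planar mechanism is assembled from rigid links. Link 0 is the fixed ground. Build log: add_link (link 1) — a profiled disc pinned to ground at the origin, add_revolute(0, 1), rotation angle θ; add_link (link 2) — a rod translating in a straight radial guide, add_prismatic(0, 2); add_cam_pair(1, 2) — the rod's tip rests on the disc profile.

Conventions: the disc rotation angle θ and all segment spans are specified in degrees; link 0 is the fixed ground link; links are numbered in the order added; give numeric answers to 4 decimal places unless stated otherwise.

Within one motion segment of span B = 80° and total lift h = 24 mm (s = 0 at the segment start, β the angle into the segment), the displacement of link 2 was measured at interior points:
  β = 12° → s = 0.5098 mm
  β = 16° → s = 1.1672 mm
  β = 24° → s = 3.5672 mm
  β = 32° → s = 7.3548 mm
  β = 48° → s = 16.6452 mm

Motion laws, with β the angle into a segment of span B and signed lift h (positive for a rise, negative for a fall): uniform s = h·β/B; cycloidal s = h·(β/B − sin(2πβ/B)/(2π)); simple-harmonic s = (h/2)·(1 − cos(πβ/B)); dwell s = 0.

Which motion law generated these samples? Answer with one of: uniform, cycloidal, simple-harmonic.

candidates at β/B = r: uniform s = h·r (linear in β); cycloidal s = h·(r − sin(2πr)/(2π)); simple-harmonic s = (h/2)(1 − cos(πr))
β=12°: printed 0.5098 | uniform 3.6000, cycloidal 0.5098, simple-harmonic 1.3079
β=16°: printed 1.1672 | uniform 4.8000, cycloidal 1.1672, simple-harmonic 2.2918
β=24°: printed 3.5672 | uniform 7.2000, cycloidal 3.5672, simple-harmonic 4.9466
β=32°: printed 7.3548 | uniform 9.6000, cycloidal 7.3548, simple-harmonic 8.2918
β=48°: printed 16.6452 | uniform 14.4000, cycloidal 16.6452, simple-harmonic 15.7082
only one law matches every sample → cycloidal

cycloidal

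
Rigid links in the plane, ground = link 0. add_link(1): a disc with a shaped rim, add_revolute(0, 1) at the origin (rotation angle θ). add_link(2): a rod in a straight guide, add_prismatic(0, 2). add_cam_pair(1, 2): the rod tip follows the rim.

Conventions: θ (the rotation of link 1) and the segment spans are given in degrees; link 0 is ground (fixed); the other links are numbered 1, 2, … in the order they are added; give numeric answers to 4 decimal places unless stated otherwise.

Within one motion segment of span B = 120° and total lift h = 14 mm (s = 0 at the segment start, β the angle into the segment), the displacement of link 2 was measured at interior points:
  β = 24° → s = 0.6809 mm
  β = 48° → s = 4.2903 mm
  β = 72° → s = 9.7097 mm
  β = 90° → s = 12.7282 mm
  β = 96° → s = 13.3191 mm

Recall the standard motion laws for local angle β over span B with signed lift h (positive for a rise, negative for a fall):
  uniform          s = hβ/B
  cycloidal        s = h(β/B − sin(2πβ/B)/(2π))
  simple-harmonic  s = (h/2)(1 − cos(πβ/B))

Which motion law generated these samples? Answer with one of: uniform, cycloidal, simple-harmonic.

candidates at β/B = r: uniform s = h·r (linear in β); cycloidal s = h·(r − sin(2πr)/(2π)); simple-harmonic s = (h/2)(1 − cos(πr))
β=24°: printed 0.6809 | uniform 2.8000, cycloidal 0.6809, simple-harmonic 1.3369
β=48°: printed 4.2903 | uniform 5.6000, cycloidal 4.2903, simple-harmonic 4.8369
β=72°: printed 9.7097 | uniform 8.4000, cycloidal 9.7097, simple-harmonic 9.1631
β=90°: printed 12.7282 | uniform 10.5000, cycloidal 12.7282, simple-harmonic 11.9497
β=96°: printed 13.3191 | uniform 11.2000, cycloidal 13.3191, simple-harmonic 12.6631
only one law matches every sample → cycloidal

cycloidal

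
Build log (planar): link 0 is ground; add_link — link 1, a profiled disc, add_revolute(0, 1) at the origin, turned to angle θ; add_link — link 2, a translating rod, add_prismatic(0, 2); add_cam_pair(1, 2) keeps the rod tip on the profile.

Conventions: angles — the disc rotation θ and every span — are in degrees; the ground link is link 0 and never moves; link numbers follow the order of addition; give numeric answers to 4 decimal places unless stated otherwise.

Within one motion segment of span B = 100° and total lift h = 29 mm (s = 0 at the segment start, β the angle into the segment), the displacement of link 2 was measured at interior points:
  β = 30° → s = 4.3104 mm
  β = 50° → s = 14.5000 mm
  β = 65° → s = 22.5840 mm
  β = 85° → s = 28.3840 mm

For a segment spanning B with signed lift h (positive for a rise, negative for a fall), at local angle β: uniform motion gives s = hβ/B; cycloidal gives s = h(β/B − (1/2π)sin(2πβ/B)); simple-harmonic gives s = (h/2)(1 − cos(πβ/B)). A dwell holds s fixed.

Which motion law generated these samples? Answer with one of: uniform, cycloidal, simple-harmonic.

candidates at β/B = r: uniform s = h·r (linear in β); cycloidal s = h·(r − sin(2πr)/(2π)); simple-harmonic s = (h/2)(1 − cos(πr))
β=30°: printed 4.3104 | uniform 8.7000, cycloidal 4.3104, simple-harmonic 5.9771
β=50°: printed 14.5000 | uniform 14.5000, cycloidal 14.5000, simple-harmonic 14.5000
β=65°: printed 22.5840 | uniform 18.8500, cycloidal 22.5840, simple-harmonic 21.0829
β=85°: printed 28.3840 | uniform 24.6500, cycloidal 28.3840, simple-harmonic 27.4196
only one law matches every sample → cycloidal

cycloidal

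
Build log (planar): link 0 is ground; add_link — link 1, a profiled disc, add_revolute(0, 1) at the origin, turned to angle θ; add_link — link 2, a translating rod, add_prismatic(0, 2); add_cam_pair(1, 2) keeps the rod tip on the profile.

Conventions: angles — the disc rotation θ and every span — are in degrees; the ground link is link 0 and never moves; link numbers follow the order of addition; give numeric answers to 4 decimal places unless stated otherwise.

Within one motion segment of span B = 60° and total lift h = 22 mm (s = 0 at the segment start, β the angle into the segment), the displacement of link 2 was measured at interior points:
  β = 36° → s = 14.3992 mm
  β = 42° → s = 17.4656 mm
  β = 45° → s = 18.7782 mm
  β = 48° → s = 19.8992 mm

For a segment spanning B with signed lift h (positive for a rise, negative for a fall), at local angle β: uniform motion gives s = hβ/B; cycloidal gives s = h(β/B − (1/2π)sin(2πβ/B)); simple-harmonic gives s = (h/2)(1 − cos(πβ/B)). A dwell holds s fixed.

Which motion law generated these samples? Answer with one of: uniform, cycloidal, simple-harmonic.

candidates at β/B = r: uniform s = h·r (linear in β); cycloidal s = h·(r − sin(2πr)/(2π)); simple-harmonic s = (h/2)(1 − cos(πr))
β=36°: printed 14.3992 | uniform 13.2000, cycloidal 15.2581, simple-harmonic 14.3992
β=42°: printed 17.4656 | uniform 15.4000, cycloidal 18.7300, simple-harmonic 17.4656
β=45°: printed 18.7782 | uniform 16.5000, cycloidal 20.0014, simple-harmonic 18.7782
β=48°: printed 19.8992 | uniform 17.6000, cycloidal 20.9300, simple-harmonic 19.8992
only one law matches every sample → simple-harmonic

simple-harmonic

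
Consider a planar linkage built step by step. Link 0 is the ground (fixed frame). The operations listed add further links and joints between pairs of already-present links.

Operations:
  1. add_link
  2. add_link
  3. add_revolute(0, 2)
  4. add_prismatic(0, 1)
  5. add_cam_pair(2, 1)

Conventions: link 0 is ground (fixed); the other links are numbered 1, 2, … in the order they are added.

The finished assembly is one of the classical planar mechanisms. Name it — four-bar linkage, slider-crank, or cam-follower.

links: 3 (incl. ground); joints: 1 revolute, 1 prismatic, 1 higher (cam) pair, forming one closed loop
3 links, revolute + prismatic + higher pair in one loop → cam-follower

cam-follower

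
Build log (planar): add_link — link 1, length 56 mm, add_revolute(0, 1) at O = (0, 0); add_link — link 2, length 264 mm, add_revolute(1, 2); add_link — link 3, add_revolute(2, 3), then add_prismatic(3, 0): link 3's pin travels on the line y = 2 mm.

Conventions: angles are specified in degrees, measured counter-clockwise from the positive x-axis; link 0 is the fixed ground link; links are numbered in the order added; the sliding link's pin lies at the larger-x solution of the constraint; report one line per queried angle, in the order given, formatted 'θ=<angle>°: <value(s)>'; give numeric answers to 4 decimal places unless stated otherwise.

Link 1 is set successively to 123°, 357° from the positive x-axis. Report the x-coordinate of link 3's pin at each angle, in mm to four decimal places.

geometry: r = 56 mm, L = 264 mm, e = 2 mm
θ=123°: crank pin P = (r cos θ, r sin θ) = (-30.499786, 46.965552)
θ=123°: h = r sin θ − e = 46.965552 − 2 = 44.965552
θ=123°: x = r cos θ + √(L² − h²) = -30.499786 + 260.142459 = 229.642673
θ=357°: crank pin P = (r cos θ, r sin θ) = (55.923254, -2.930814)
θ=357°: h = r sin θ − e = -2.930814 − 2 = -4.930814
θ=357°: x = r cos θ + √(L² − h²) = 55.923254 + 263.953949 = 319.877203

θ=123°: 229.6427
θ=357°: 319.8772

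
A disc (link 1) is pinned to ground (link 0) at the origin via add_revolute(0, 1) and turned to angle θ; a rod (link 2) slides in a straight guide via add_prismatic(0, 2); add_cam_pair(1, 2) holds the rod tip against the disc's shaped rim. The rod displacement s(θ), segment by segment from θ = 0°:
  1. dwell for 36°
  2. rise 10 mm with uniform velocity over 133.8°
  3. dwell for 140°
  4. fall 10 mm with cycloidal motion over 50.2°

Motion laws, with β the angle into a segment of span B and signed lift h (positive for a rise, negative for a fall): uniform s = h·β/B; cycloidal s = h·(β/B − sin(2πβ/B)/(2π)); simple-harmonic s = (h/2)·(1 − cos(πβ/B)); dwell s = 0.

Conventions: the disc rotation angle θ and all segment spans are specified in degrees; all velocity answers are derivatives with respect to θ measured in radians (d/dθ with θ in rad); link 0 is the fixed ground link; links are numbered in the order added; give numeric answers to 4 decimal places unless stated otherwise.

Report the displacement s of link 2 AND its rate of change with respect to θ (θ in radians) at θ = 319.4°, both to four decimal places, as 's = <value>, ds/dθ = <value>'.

segment 1 (0° to 36°, dwell): s unchanged at 0.0000
segment 2 (36° to 169.8°, uniform, h = 10) is passed completely: s = 0.0000 + (10) = 10.0000
segment 3 (169.8° to 309.8°, dwell): s unchanged at 10.0000
θ = 319.4° falls in segment 4 (309.8° to 360°, cycloidal, h = -10): β = 319.4 − 309.8 = 9.6°, B = 50.2°; Δs = -10·(0.1912 − sin(2π·0.1912)/(2π)) = -0.4281; s = 10.0000 − 0.4281 = 9.5719
velocity in seg [309.8°–360°] (cycloidal), θ in radians: β = 9.6° = 0.1676 rad, B = 50.2° = 0.8762 rad; ds/dθ = (h/B)(1 − cos(2πβ/B)) = ((-10)/0.8762)(1 − cos(2π·0.1912)) = -7.294388 mm/rad

s = 9.5719, ds/dθ = -7.2944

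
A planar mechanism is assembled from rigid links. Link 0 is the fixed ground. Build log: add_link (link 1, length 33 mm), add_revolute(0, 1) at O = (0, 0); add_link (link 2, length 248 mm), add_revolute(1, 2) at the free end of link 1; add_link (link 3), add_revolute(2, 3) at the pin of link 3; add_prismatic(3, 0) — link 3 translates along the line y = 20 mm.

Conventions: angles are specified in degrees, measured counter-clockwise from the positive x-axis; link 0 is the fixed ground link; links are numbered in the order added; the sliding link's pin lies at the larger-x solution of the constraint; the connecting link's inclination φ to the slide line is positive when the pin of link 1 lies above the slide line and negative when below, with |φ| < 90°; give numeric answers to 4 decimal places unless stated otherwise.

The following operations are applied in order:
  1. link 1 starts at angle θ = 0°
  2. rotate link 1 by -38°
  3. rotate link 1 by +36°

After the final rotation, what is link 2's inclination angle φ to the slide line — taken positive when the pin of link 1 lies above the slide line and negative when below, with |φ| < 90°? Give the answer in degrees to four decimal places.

geometry: r = 33 mm, L = 248 mm, e = 20 mm; θ starts at 0°
rotate link 1 by -38°: θ ← 0° -38° = -38°
rotate link 1 by +36°: θ ← -38° +36° = -2°
h = r sin θ − e = -1.151683 − 20 = -21.151683
sin φ = h / L = -21.151683 / 248 = -0.08528905
φ = arcsin(-0.08528905) = -4.892646°

-4.8926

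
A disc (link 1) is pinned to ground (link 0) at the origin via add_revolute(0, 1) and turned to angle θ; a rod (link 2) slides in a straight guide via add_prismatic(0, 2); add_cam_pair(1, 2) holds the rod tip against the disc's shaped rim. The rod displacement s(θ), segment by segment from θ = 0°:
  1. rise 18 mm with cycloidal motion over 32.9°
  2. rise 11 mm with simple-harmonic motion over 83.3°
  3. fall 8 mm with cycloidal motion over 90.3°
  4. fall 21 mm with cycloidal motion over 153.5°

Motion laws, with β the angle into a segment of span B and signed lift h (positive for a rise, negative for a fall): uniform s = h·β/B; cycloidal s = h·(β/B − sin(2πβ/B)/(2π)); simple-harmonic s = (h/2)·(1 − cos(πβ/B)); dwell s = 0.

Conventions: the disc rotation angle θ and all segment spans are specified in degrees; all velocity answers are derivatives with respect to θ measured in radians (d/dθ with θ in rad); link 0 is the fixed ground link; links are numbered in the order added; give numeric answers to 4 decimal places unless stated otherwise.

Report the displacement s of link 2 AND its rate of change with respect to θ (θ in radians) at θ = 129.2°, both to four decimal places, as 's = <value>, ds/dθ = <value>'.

segment 1 (0° to 32.9°, cycloidal, h = 18) is passed completely: s = 0.0000 + (18) = 18.0000
segment 2 (32.9° to 116.2°, simple-harmonic, h = 11) is passed completely: s = 18.0000 + (11) = 29.0000
θ = 129.2° falls in segment 3 (116.2° to 206.5°, cycloidal, h = -8): β = 129.2 − 116.2 = 13°, B = 90.3°; Δs = -8·(0.1440 − sin(2π·0.1440)/(2π)) = -0.1508; s = 29.0000 − 0.1508 = 28.8492
velocity in seg [116.2°–206.5°] (cycloidal), θ in radians: β = 13° = 0.2269 rad, B = 90.3° = 1.5760 rad; ds/dθ = (h/B)(1 − cos(2πβ/B)) = ((-8)/1.5760)(1 − cos(2π·0.1440)) = -1.938871 mm/rad

s = 28.8492, ds/dθ = -1.9389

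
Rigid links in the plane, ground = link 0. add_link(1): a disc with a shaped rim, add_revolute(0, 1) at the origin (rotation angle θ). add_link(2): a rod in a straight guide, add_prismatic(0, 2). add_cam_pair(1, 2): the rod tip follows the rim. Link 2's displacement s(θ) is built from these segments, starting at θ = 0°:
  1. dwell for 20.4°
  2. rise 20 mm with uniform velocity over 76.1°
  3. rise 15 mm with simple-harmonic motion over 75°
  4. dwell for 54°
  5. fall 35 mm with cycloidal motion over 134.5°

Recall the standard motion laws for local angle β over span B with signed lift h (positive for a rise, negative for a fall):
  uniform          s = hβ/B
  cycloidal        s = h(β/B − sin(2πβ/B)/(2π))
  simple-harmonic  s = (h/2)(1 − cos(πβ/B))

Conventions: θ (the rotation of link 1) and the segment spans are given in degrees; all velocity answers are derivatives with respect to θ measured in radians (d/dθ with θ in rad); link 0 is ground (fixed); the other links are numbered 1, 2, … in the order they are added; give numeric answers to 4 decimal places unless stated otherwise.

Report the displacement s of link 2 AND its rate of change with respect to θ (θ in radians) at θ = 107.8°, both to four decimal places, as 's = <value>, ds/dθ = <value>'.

segment 1 (0° to 20.4°, dwell): s unchanged at 0.0000
segment 2 (20.4° to 96.5°, uniform, h = 20) is passed completely: s = 0.0000 + (20) = 20.0000
θ = 107.8° falls in segment 3 (96.5° to 171.5°, simple-harmonic, h = 15): β = 107.8 − 96.5 = 11.3°, B = 75°; Δs = 15/2·(1 − cos(π·0.1507)) = 0.8246; s = 20.0000 + 0.8246 = 20.8246
velocity in seg [96.5°–171.5°] (simple-harmonic), θ in radians: β = 11.3° = 0.1972 rad, B = 75° = 1.3090 rad; ds/dθ = (πh/(2B)) sin(πβ/B) = (π·15/(2·1.3090)) sin(π·0.1507) = 8.205401 mm/rad

s = 20.8246, ds/dθ = 8.2054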